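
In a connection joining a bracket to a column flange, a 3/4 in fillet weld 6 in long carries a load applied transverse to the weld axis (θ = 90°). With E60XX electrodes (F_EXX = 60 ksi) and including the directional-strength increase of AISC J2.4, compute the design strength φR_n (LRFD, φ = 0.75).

φR_n ≈ 129 kips

t_e = 0.707 × 0.75 = 0.5302 in; A_we = 0.5302 × 6 = 3.181 in².
Directional factor: 1.0 + 0.5 sin^1.5(90°) = 1.5.
F_nw = 0.6 × 60 × 1.5 = 54 ksi.
φR_n = 0.75 × 54 × 3.181 = 128.9 kips.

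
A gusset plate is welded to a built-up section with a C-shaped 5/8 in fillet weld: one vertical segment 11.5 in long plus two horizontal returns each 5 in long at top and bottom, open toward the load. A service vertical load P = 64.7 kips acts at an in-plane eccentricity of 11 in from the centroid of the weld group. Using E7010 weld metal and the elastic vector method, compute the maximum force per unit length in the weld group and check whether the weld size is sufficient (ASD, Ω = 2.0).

f_max ≈ 11.6 kip/in; NOT adequate

E70XX → F_EXX = 70 ksi.
Total weld length L_w = 21.5 in. Treat welds as unit-width lines.
Centroid: x̄ = 2×5×2.5 / 21.5 = 1.163 in from the vertical weld.
Polar moment about centroid: J = I_x + I_y = [11.5³/12 + 2×5×5.75²] + [11.5×1.163² + 2(5³/12 + 5×1.337²)] = 511.6 in³.
Direct shear f_v = P/L_w = 64.7 / 21.5 = 3.009 kip/in (vertical).
Torsion M = P·e = 64.7 × 11 = 711.7 kip·in.
Critical point at (x, y) = (3.837, 5.75) from centroid. f_tx = M·y/J = 7.999 kip/in; f_ty = M·x/J = 5.338 kip/in.
Resultant f_max = √[f_tx² + (f_v + f_ty)²] = √[7.999² + (3.009 + 5.338)²] = 11.56 kip/in.
Capacity per unit length: r_n/Ω = (1/2.0) × 0.6 × 70 × (0.707 × 0.625) = 9.279 kip/in.
11.56 > 9.279 → NOT adequate.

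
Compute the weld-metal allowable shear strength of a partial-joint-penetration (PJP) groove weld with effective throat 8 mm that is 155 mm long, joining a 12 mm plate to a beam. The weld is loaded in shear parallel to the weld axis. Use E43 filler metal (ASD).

R_n/Ω ≈ 160 kN

E43XX → F_EXX = 430 MPa.
Effective throat (given) t_e = 8 mm.
A_we = 8 × 155 = 1240 mm².
F_nw = 0.6 F_EXX = 258 MPa.
R_n/Ω = (258 × 1240) / 2.0 × 10⁻³ = 160 kN.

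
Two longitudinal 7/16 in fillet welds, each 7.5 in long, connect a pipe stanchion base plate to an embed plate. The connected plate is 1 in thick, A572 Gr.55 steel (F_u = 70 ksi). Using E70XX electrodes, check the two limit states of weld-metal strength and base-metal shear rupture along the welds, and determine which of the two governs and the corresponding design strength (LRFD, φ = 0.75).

E70XX → F_EXX = 70 ksi.
t_e = 0.707 × 0.4375 = 0.3093 in; L = 15 in.
Weld metal: φR_n = 0.75 × 0.6 × 70 × 0.3093 × 15 = 146.2 kip.
Base metal (shear rupture): φR_n = 0.75 × 0.6 × 70 × 1 × 15 = 472.5 kip.
Governing: weld metal.

φR_n ≈ 146 kip (weld metal governs)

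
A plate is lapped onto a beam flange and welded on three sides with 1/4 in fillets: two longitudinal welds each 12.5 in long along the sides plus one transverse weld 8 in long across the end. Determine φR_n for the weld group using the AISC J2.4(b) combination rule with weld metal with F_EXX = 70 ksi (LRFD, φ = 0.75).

t_e = 0.707 × 0.25 = 0.1767 in.
R_nwl = 0.6 × 70 × 0.1767 × 25 = 185.6 kips (longitudinal, 2 welds).
R_nwt = 0.6 × 70 × 0.1767 × 8 = 59.39 kips (transverse, base value).
(i) R_nwl + R_nwt = 245 kips; (ii) 0.85 R_nwl + 1.5 R_nwt = 246.8 kips.
R_n = max = 246.8 kips [governs: (ii)]; φR_n = 185.1 kips.

φR_n ≈ 185 kips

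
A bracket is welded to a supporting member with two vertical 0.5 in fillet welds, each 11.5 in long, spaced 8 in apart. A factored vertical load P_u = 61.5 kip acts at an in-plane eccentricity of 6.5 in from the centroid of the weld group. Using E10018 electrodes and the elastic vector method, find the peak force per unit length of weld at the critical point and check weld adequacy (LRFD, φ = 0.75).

f_max ≈ 6.42 kip/in; adequate

E100XX → F_EXX = 100 ksi.
Total weld length L_w = 23 in. Treat welds as unit-width lines.
Polar moment about centroid: J = 2[d³/12 + d(b/2)²] = 2[11.5³/12 + 11.5×4²] = 621.5 in³.
Direct shear f_v = P/L_w = 61.5 / 23 = 2.674 kip/in (vertical).
Torsion M = P·e = 61.5 × 6.5 = 399.75 kip·in.
Critical point at (x, y) = (4, 5.75) from centroid. f_tx = M·y/J = 3.699 kip/in; f_ty = M·x/J = 2.573 kip/in.
Resultant f_max = √[f_tx² + (f_v + f_ty)²] = √[3.699² + (2.674 + 2.573)²] = 6.419 kip/in.
Capacity per unit length: φr_n = 0.75 × 0.6 × 100 × (0.707 × 0.5) = 15.91 kip/in.
6.419 ≤ 15.91 → adequate.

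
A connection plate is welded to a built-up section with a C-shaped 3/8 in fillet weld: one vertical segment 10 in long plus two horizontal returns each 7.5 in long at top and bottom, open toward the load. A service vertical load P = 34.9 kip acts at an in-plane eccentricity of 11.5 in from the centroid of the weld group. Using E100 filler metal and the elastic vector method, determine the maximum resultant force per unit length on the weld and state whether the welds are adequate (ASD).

E100XX → F_EXX = 100 ksi.
Total weld length L_w = 25 in. Treat welds as unit-width lines.
Centroid: x̄ = 2×7.5×3.75 / 25 = 2.25 in from the vertical weld.
Polar moment about centroid: J = I_x + I_y = [10³/12 + 2×7.5×5²] + [10×2.25² + 2(7.5³/12 + 7.5×1.5²)] = 613 in³.
Direct shear f_v = P/L_w = 34.9 / 25 = 1.396 kip/in (vertical).
Torsion M = P·e = 34.9 × 11.5 = 401.35 kip·in.
Critical point at (x, y) = (5.25, 5) from centroid. f_tx = M·y/J = 3.274 kip/in; f_ty = M·x/J = 3.437 kip/in.
Resultant f_max = √[f_tx² + (f_v + f_ty)²] = √[3.274² + (1.396 + 3.437)²] = 5.837 kip/in.
Capacity per unit length: r_n/Ω = (1/2.0) × 0.6 × 100 × (0.707 × 0.375) = 7.954 kip/in.
5.837 ≤ 7.954 → adequate.

f_max ≈ 5.84 kip/in; adequate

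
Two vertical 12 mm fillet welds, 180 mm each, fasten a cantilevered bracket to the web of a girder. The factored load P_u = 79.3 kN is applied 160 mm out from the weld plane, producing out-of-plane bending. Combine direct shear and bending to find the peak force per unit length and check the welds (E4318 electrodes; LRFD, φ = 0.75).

E43XX → F_EXX = 430 MPa.
L_w = 2 × 180 = 360 mm; section modulus (unit throat) S = 2 × L²/6 = 10800 mm².
Direct shear f_v = P/L_w = 79.3×10³/360 = 220.3 N/mm.
Moment M = P × e = 79.3×10³ × 160 = 12688000 N·mm; bending f_b = M/S = 1175 N/mm.
f_max = √(f_v² + f_b²) = √(220.3² + 1175²) = 1195 N/mm.
φr_n = 0.75 × 0.6 × 430 × (0.707 × 12) = 1642 N/mm → adequate.

f_max ≈ 1200 N/mm; adequate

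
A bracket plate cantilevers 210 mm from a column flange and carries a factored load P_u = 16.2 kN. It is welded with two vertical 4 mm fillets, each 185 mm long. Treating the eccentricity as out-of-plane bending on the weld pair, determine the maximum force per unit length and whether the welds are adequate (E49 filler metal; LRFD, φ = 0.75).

E49XX → F_EXX = 490 MPa.
L_w = 2 × 185 = 370 mm; section modulus (unit throat) S = 2 × L²/6 = 11410 mm².
Direct shear f_v = P/L_w = 16.2×10³/370 = 43.78 N/mm.
Moment M = P × e = 16.2×10³ × 210 = 3402000 N·mm; bending f_b = M/S = 298.2 N/mm.
f_max = √(f_v² + f_b²) = √(43.78² + 298.2²) = 301.4 N/mm.
φr_n = 0.75 × 0.6 × 490 × (0.707 × 4) = 623.6 N/mm → adequate.

f_max ≈ 301 N/mm; adequate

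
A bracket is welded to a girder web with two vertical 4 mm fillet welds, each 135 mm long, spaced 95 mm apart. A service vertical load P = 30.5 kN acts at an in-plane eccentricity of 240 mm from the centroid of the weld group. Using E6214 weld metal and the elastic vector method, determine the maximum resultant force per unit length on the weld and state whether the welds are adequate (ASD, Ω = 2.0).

E62XX → F_EXX = 620 MPa.
Total weld length L_w = 270 mm. Treat welds as unit-width lines.
Polar moment about centroid: J = 2[d³/12 + d(b/2)²] = 2[135³/12 + 135×47.5²] = 1019000 mm³.
Direct shear f_v = P/L_w = 30.5×10³ / 270 = 113 N/mm (vertical).
Torsion M = P·e = 30.5×10³ × 240 = 7320000 N·mm.
Critical point at (x, y) = (47.5, 67.5) from centroid. f_tx = M·y/J = 484.8 N/mm; f_ty = M·x/J = 341.1 N/mm.
Resultant f_max = √[f_tx² + (f_v + f_ty)²] = √[484.8² + (113 + 341.1)²] = 664.2 N/mm.
Capacity per unit length: r_n/Ω = (1/2.0) × 0.6 × 620 × (0.707 × 4) = 526 N/mm.
664.2 > 526 → NOT adequate.

f_max ≈ 664 N/mm; NOT adequate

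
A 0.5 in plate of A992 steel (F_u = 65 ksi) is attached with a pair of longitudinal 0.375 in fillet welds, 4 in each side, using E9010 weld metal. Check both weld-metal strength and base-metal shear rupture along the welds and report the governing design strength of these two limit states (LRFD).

E90XX → F_EXX = 90 ksi.
t_e = 0.707 × 0.375 = 0.2651 in; L = 8 in.
Weld metal: φR_n = 0.75 × 0.6 × 90 × 0.2651 × 8 = 85.9 kip.
Base metal (shear rupture): φR_n = 0.75 × 0.6 × 65 × 0.5 × 8 = 117 kip.
Governing: weld metal.

φR_n ≈ 85.9 kip (weld metal governs)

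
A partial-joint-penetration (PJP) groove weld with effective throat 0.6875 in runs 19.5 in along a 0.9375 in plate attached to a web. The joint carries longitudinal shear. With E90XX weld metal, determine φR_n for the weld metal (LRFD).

φR_n ≈ 543 kips

E90XX → F_EXX = 90 ksi.
Effective throat (given) t_e = 0.6875 in.
A_we = 0.6875 × 19.5 = 13.41 in².
F_nw = 0.6 F_EXX = 54 ksi.
φR_n = 0.75 × 54 × 13.41 = 543 kips.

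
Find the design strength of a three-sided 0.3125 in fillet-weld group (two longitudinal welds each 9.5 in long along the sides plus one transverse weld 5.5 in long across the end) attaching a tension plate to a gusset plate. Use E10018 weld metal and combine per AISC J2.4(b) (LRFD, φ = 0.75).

E100XX → F_EXX = 100 ksi.
t_e = 0.707 × 0.3125 = 0.2209 in.
R_nwl = 0.6 × 100 × 0.2209 × 19 = 251.9 kips (longitudinal, 2 welds).
R_nwt = 0.6 × 100 × 0.2209 × 5.5 = 72.91 kips (transverse, base value).
(i) R_nwl + R_nwt = 324.8 kips; (ii) 0.85 R_nwl + 1.5 R_nwt = 323.5 kips.
R_n = max = 324.8 kips [governs: (i)]; φR_n = 243.6 kips.

φR_n ≈ 244 kips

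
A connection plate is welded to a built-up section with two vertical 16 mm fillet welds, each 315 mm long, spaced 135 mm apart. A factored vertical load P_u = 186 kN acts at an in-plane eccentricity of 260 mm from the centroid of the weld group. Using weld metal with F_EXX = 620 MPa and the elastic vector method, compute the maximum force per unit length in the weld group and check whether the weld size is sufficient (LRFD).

f_max ≈ 1170 N/mm; adequate

Total weld length L_w = 630 mm. Treat welds as unit-width lines.
Polar moment about centroid: J = 2[d³/12 + d(b/2)²] = 2[315³/12 + 315×67.5²] = 8080000 mm³.
Direct shear f_v = P/L_w = 186×10³ / 630 = 295.2 N/mm (vertical).
Torsion M = P·e = 186×10³ × 260 = 48360000 N·mm.
Critical point at (x, y) = (67.5, 157.5) from centroid. f_tx = M·y/J = 942.7 N/mm; f_ty = M·x/J = 404 N/mm.
Resultant f_max = √[f_tx² + (f_v + f_ty)²] = √[942.7² + (295.2 + 404)²] = 1174 N/mm.
Capacity per unit length: φr_n = 0.75 × 0.6 × 620 × (0.707 × 16) = 3156 N/mm.
1174 ≤ 3156 → adequate.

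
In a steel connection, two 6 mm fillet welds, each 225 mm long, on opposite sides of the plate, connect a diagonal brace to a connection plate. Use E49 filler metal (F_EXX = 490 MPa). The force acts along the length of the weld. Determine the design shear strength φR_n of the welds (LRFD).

φR_n ≈ 421 kN

Effective throat t_e = 0.707 × 6 = 4.242 mm.
Total length L = 450 mm; A_we = 4.242 × 450 = 1909 mm².
F_nw = 0.6 F_EXX = 0.6 × 490 = 294 MPa.
φR_n = 0.75 × 294 × 1909 × 10⁻³ = 420.9 kN.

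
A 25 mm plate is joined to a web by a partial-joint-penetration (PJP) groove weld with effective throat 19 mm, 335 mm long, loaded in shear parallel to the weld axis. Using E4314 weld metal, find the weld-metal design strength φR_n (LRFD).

φR_n ≈ 1230 kN

E43XX → F_EXX = 430 MPa.
Effective throat (given) t_e = 19 mm.
A_we = 19 × 335 = 6365 mm².
F_nw = 0.6 F_EXX = 258 MPa.
φR_n = 0.75 × 258 × 6365 × 10⁻³ = 1232 kN.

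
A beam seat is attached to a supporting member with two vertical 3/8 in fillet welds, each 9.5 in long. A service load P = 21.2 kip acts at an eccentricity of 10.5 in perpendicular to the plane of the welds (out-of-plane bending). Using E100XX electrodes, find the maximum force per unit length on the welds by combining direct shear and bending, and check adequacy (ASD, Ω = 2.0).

f_max ≈ 7.48 kip/in; adequate

E100XX → F_EXX = 100 ksi.
L_w = 2 × 9.5 = 19 in; section modulus (unit throat) S = 2 × L²/6 = 30.08 in².
Direct shear f_v = P/L_w = 21.2/19 = 1.116 kip/in.
Moment M = P × e = 21.2 × 10.5 = 222.6 kip·in; bending f_b = M/S = 7.399 kip/in.
f_max = √(f_v² + f_b²) = √(1.116² + 7.399²) = 7.483 kip/in.
r_n/Ω = (1/2.0) × 0.6 × 100 × (0.707 × 0.375) = 7.954 kip/in → adequate.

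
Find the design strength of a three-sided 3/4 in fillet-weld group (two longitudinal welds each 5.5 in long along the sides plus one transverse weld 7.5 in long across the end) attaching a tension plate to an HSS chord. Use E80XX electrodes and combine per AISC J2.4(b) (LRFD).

φR_n ≈ 393 kip

E80XX → F_EXX = 80 ksi.
t_e = 0.707 × 0.75 = 0.5302 in.
R_nwl = 0.6 × 80 × 0.5302 × 11 = 280 kip (longitudinal, 2 welds).
R_nwt = 0.6 × 80 × 0.5302 × 7.5 = 190.9 kip (transverse, base value).
(i) R_nwl + R_nwt = 470.9 kip; (ii) 0.85 R_nwl + 1.5 R_nwt = 524.3 kip.
R_n = max = 524.3 kip [governs: (ii)]; φR_n = 393.2 kip.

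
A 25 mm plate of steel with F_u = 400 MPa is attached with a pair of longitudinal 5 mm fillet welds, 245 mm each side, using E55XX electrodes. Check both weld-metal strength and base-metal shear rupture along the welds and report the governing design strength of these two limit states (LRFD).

φR_n ≈ 429 kN (weld metal governs)

E55XX → F_EXX = 550 MPa.
t_e = 0.707 × 5 = 3.535 mm; L = 490 mm.
Weld metal: φR_n = 0.75 × 0.6 × 550 × 3.535 × 490 × 10⁻³ = 428.7 kN.
Base metal (shear rupture): φR_n = 0.75 × 0.6 × 400 × 25 × 490 × 10⁻³ = 2205 kN.
Governing: weld metal.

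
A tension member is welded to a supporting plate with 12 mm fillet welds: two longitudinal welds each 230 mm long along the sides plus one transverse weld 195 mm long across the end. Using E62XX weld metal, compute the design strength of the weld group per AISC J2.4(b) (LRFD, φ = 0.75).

φR_n ≈ 1620 kN

E62XX → F_EXX = 620 MPa.
t_e = 0.707 × 12 = 8.484 mm.
R_nwl = 0.6 × 620 × 8.484 × 460 × 10⁻³ = 1452 kN (longitudinal, 2 welds).
R_nwt = 0.6 × 620 × 8.484 × 195 × 10⁻³ = 615.4 kN (transverse, base value).
(i) R_nwl + R_nwt = 2067 kN; (ii) 0.85 R_nwl + 1.5 R_nwt = 2157 kN.
R_n = max = 2157 kN [governs: (ii)]; φR_n = 1618 kN.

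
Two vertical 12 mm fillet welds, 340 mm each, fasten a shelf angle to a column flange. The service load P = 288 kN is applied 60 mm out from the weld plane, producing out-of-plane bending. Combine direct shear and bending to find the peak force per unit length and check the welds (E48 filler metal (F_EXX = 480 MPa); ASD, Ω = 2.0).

L_w = 2 × 340 = 680 mm; section modulus (unit throat) S = 2 × L²/6 = 38530 mm².
Direct shear f_v = P/L_w = 288×10³/680 = 423.5 N/mm.
Moment M = P × e = 288×10³ × 60 = 17280000 N·mm; bending f_b = M/S = 448.4 N/mm.
f_max = √(f_v² + f_b²) = √(423.5² + 448.4²) = 616.8 N/mm.
r_n/Ω = (1/2.0) × 0.6 × 480 × (0.707 × 12) = 1222 N/mm → adequate.

f_max ≈ 617 N/mm; adequate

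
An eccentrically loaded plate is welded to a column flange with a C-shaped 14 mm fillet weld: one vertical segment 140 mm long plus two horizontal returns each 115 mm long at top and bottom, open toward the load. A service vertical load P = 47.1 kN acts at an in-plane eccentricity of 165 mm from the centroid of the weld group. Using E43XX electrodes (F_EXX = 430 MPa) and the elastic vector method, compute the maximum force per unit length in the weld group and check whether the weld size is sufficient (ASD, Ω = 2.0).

f_max ≈ 535 N/mm; adequate

Total weld length L_w = 370 mm. Treat welds as unit-width lines.
Centroid: x̄ = 2×115×57.5 / 370 = 35.74 mm from the vertical weld.
Polar moment about centroid: J = I_x + I_y = [140³/12 + 2×115×70²] + [140×35.74² + 2(115³/12 + 115×21.76²)] = 1897000 mm³.
Direct shear f_v = P/L_w = 47.1×10³ / 370 = 127.3 N/mm (vertical).
Torsion M = P·e = 47.1×10³ × 165 = 7771500 N·mm.
Critical point at (x, y) = (79.26, 70) from centroid. f_tx = M·y/J = 286.8 N/mm; f_ty = M·x/J = 324.7 N/mm.
Resultant f_max = √[f_tx² + (f_v + f_ty)²] = √[286.8² + (127.3 + 324.7)²] = 535.3 N/mm.
Capacity per unit length: r_n/Ω = (1/2.0) × 0.6 × 430 × (0.707 × 14) = 1277 N/mm.
535.3 ≤ 1277 → adequate.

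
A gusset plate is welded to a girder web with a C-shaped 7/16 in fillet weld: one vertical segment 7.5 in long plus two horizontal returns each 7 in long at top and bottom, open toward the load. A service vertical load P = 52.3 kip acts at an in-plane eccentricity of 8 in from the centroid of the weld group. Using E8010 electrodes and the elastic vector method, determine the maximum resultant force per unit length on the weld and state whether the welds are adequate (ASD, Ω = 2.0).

E80XX → F_EXX = 80 ksi.
Total weld length L_w = 21.5 in. Treat welds as unit-width lines.
Centroid: x̄ = 2×7×3.5 / 21.5 = 2.279 in from the vertical weld.
Polar moment about centroid: J = I_x + I_y = [7.5³/12 + 2×7×3.75²] + [7.5×2.279² + 2(7³/12 + 7×1.221²)] = 349 in³.
Direct shear f_v = P/L_w = 52.3 / 21.5 = 2.433 kip/in (vertical).
Torsion M = P·e = 52.3 × 8 = 418.4 kip·in.
Critical point at (x, y) = (4.721, 3.75) from centroid. f_tx = M·y/J = 4.495 kip/in; f_ty = M·x/J = 5.659 kip/in.
Resultant f_max = √[f_tx² + (f_v + f_ty)²] = √[4.495² + (2.433 + 5.659)²] = 9.257 kip/in.
Capacity per unit length: r_n/Ω = (1/2.0) × 0.6 × 80 × (0.707 × 0.4375) = 7.423 kip/in.
9.257 > 7.423 → NOT adequate.

f_max ≈ 9.26 kip/in; NOT adequate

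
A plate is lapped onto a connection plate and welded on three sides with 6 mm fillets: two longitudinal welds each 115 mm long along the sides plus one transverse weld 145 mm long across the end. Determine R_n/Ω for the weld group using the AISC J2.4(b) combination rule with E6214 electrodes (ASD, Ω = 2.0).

E62XX → F_EXX = 620 MPa.
t_e = 0.707 × 6 = 4.242 mm.
R_nwl = 0.6 × 620 × 4.242 × 230 × 10⁻³ = 362.9 kN (longitudinal, 2 welds).
R_nwt = 0.6 × 620 × 4.242 × 145 × 10⁻³ = 228.8 kN (transverse, base value).
(i) R_nwl + R_nwt = 591.8 kN; (ii) 0.85 R_nwl + 1.5 R_nwt = 651.7 kN.
R_n = max = 651.7 kN [governs: (ii)]; R_n/Ω = 325.9 kN.

R_n/Ω ≈ 326 kN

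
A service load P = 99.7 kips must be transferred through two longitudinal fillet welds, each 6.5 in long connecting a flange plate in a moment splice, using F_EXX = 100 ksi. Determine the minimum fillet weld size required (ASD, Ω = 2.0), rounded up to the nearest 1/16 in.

w = 3/8 in

Total weld length L = 13 in.
Required throat t_e = P × Ω / (0.6 F_EXX × L) = 99.7 × 2.0 / (0.6 × 100 × 13) = 0.2556 in.
Required leg w = t_e / 0.707 = 0.3616 in → use 3/8 in.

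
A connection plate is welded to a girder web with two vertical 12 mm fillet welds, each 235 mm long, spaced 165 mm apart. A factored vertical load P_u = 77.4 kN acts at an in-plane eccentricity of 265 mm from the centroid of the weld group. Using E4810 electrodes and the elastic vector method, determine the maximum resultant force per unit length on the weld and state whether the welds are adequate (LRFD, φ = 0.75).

f_max ≈ 658 N/mm; adequate

E48XX → F_EXX = 480 MPa.
Total weld length L_w = 470 mm. Treat welds as unit-width lines.
Polar moment about centroid: J = 2[d³/12 + d(b/2)²] = 2[235³/12 + 235×82.5²] = 5362000 mm³.
Direct shear f_v = P/L_w = 77.4×10³ / 470 = 164.7 N/mm (vertical).
Torsion M = P·e = 77.4×10³ × 265 = 20511000 N·mm.
Critical point at (x, y) = (82.5, 117.5) from centroid. f_tx = M·y/J = 449.5 N/mm; f_ty = M·x/J = 315.6 N/mm.
Resultant f_max = √[f_tx² + (f_v + f_ty)²] = √[449.5² + (164.7 + 315.6)²] = 657.8 N/mm.
Capacity per unit length: φr_n = 0.75 × 0.6 × 480 × (0.707 × 12) = 1833 N/mm.
657.8 ≤ 1833 → adequate.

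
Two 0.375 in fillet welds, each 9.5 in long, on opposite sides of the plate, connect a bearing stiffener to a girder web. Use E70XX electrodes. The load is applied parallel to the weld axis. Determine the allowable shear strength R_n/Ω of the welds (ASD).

R_n/Ω ≈ 106 kips

E70XX → F_EXX = 70 ksi.
Effective throat t_e = 0.707 × 0.375 = 0.2651 in.
Total length L = 19 in; A_we = 0.2651 × 19 = 5.037 in².
F_nw = 0.6 F_EXX = 0.6 × 70 = 42 ksi.
R_n = 42 × 5.037 = 211.6 kips; R_n/Ω = 211.6/2.0 = 105.8 kips.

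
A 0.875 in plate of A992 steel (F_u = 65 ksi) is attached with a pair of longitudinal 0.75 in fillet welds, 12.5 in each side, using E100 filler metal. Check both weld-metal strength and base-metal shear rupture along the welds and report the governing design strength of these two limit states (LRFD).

E100XX → F_EXX = 100 ksi.
t_e = 0.707 × 0.75 = 0.5302 in; L = 25 in.
Weld metal: φR_n = 0.75 × 0.6 × 100 × 0.5302 × 25 = 596.5 kip.
Base metal (shear rupture): φR_n = 0.75 × 0.6 × 65 × 0.875 × 25 = 639.8 kip.
Governing: weld metal.

φR_n ≈ 597 kip (weld metal governs)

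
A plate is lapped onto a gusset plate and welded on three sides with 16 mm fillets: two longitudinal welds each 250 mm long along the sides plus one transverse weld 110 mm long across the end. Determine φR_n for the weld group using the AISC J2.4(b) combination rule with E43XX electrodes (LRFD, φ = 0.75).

E43XX → F_EXX = 430 MPa.
t_e = 0.707 × 16 = 11.31 mm.
R_nwl = 0.6 × 430 × 11.31 × 500 × 10⁻³ = 1459 kN (longitudinal, 2 welds).
R_nwt = 0.6 × 430 × 11.31 × 110 × 10⁻³ = 321 kN (transverse, base value).
(i) R_nwl + R_nwt = 1780 kN; (ii) 0.85 R_nwl + 1.5 R_nwt = 1722 kN.
R_n = max = 1780 kN [governs: (i)]; φR_n = 1335 kN.

φR_n ≈ 1340 kN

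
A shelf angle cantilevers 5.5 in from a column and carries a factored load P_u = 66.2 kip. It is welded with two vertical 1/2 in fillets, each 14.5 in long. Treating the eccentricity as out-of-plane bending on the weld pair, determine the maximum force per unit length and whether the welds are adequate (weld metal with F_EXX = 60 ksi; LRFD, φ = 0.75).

f_max ≈ 5.67 kip/in; adequate

L_w = 2 × 14.5 = 29 in; section modulus (unit throat) S = 2 × L²/6 = 70.08 in².
Direct shear f_v = P/L_w = 66.2/29 = 2.283 kip/in.
Moment M = P × e = 66.2 × 5.5 = 364.1 kip·in; bending f_b = M/S = 5.195 kip/in.
f_max = √(f_v² + f_b²) = √(2.283² + 5.195²) = 5.675 kip/in.
φr_n = 0.75 × 0.6 × 60 × (0.707 × 0.5) = 9.544 kip/in → adequate.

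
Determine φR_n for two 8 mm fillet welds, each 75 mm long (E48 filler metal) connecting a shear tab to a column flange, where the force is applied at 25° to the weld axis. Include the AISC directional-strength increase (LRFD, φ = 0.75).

E48XX → F_EXX = 480 MPa.
t_e = 0.707 × 8 = 5.656 mm; A_we = 5.656 × 150 = 848.4 mm².
Directional factor: 1.0 + 0.5 sin^1.5(25°) = 1.137.
F_nw = 0.6 × 480 × 1.137 = 327.6 MPa.
φR_n = 0.75 × 327.6 × 848.4 × 10⁻³ = 208.4 kN.

φR_n ≈ 208 kN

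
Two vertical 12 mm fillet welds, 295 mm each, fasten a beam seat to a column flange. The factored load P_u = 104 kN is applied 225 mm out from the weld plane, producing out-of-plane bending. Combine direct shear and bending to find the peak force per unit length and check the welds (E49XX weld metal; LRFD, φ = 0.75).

E49XX → F_EXX = 490 MPa.
L_w = 2 × 295 = 590 mm; section modulus (unit throat) S = 2 × L²/6 = 29010 mm².
Direct shear f_v = P/L_w = 104×10³/590 = 176.3 N/mm.
Moment M = P × e = 104×10³ × 225 = 23400000 N·mm; bending f_b = M/S = 806.7 N/mm.
f_max = √(f_v² + f_b²) = √(176.3² + 806.7²) = 825.7 N/mm.
φr_n = 0.75 × 0.6 × 490 × (0.707 × 12) = 1871 N/mm → adequate.

f_max ≈ 826 N/mm; adequate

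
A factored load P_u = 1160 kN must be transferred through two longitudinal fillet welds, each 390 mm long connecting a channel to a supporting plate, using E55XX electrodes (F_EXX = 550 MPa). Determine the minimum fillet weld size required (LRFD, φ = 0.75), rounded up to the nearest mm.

Total weld length L = 780 mm.
Required throat t_e = P_u / (φ × 0.6 F_EXX × L) = 1160 / (0.75 × 0.6 × 550 × 780 × 10⁻³) = 6.009 mm.
Required leg w = t_e / 0.707 = 8.499 mm → use 9 mm.

w = 9 mm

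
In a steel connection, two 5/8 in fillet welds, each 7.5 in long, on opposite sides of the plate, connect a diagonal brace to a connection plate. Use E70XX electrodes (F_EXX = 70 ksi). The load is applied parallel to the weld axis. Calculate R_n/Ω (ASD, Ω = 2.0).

Effective throat t_e = 0.707 × 0.625 = 0.4419 in.
Total length L = 15 in; A_we = 0.4419 × 15 = 6.628 in².
F_nw = 0.6 F_EXX = 0.6 × 70 = 42 ksi.
R_n = 42 × 6.628 = 278.4 kips; R_n/Ω = 278.4/2.0 = 139.2 kips.

R_n/Ω ≈ 139 kips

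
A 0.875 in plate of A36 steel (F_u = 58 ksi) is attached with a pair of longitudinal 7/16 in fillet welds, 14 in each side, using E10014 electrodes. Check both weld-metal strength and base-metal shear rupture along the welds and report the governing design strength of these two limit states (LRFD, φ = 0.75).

φR_n ≈ 390 kips (weld metal governs)

E100XX → F_EXX = 100 ksi.
t_e = 0.707 × 0.4375 = 0.3093 in; L = 28 in.
Weld metal: φR_n = 0.75 × 0.6 × 100 × 0.3093 × 28 = 389.7 kips.
Base metal (shear rupture): φR_n = 0.75 × 0.6 × 58 × 0.875 × 28 = 639.4 kips.
Governing: weld metal.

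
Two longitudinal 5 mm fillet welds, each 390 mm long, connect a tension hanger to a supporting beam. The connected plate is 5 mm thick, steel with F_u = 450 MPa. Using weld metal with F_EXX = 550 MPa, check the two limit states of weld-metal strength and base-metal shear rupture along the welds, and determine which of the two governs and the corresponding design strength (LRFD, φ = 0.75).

t_e = 0.707 × 5 = 3.535 mm; L = 780 mm.
Weld metal: φR_n = 0.75 × 0.6 × 550 × 3.535 × 780 × 10⁻³ = 682.4 kN.
Base metal (shear rupture): φR_n = 0.75 × 0.6 × 450 × 5 × 780 × 10⁻³ = 789.8 kN.
Governing: weld metal.

φR_n ≈ 682 kN (weld metal governs)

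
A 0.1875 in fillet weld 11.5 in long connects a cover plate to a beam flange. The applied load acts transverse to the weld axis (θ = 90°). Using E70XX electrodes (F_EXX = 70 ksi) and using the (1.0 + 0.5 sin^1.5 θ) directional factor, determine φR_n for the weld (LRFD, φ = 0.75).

φR_n ≈ 72 kip

t_e = 0.707 × 0.1875 = 0.1326 in; A_we = 0.1326 × 11.5 = 1.524 in².
Directional factor: 1.0 + 0.5 sin^1.5(90°) = 1.5.
F_nw = 0.6 × 70 × 1.5 = 63 ksi.
φR_n = 0.75 × 63 × 1.524 = 72.03 kip.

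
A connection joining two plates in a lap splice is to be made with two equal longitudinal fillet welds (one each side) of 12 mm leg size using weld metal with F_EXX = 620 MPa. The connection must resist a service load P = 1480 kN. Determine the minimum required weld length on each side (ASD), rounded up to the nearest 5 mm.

L = 470 mm on each side

Throat t_e = 0.707 × 12 = 8.484 mm.
r_n/Ω = (0.6 × 620 × 8.484) / 2.0 = 1578 N/mm = 1.578 kN/mm.
L_req = P / (r_n/Ω) = 1480 / 1.578 = 937.9 mm total.
Per side: 937.9 / 2 = 468.9 mm.
Round up → use L = 470 mm on each side.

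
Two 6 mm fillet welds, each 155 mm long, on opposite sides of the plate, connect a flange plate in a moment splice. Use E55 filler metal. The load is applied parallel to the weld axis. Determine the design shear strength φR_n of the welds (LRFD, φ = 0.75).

E55XX → F_EXX = 550 MPa.
Effective throat t_e = 0.707 × 6 = 4.242 mm.
Total length L = 310 mm; A_we = 4.242 × 310 = 1315 mm².
F_nw = 0.6 F_EXX = 0.6 × 550 = 330 MPa.
φR_n = 0.75 × 330 × 1315 × 10⁻³ = 325.5 kN.

φR_n ≈ 325 kN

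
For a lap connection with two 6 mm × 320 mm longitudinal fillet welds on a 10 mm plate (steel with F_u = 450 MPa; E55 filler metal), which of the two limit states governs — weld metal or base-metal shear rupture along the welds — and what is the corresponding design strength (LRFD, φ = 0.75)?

E55XX → F_EXX = 550 MPa.
t_e = 0.707 × 6 = 4.242 mm; L = 640 mm.
Weld metal: φR_n = 0.75 × 0.6 × 550 × 4.242 × 640 × 10⁻³ = 671.9 kN.
Base metal (shear rupture): φR_n = 0.75 × 0.6 × 450 × 10 × 640 × 10⁻³ = 1296 kN.
Governing: weld metal.

φR_n ≈ 672 kN (weld metal governs)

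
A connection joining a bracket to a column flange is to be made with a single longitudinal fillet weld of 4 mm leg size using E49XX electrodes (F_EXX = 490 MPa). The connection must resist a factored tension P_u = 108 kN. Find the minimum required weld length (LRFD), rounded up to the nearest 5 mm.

Throat t_e = 0.707 × 4 = 2.828 mm.
φr_n = 0.75 × 0.6 × 490 × 2.828 × 10⁻³ = 0.6236 kN/mm.
L_req = P_u / φr_n = 108 / 0.6236 = 173.2 mm total.
Round up → use L = 175 mm.

L = 175 mm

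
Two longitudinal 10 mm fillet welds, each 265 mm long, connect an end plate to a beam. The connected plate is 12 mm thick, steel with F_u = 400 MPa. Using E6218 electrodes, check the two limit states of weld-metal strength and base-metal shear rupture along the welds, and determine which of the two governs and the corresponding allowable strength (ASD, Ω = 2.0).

R_n/Ω ≈ 697 kN (weld metal governs)

E62XX → F_EXX = 620 MPa.
t_e = 0.707 × 10 = 7.07 mm; L = 530 mm.
Weld metal: R_n/Ω = (1/2.0) × 0.6 × 620 × 7.07 × 530 × 10⁻³ = 697 kN.
Base metal (shear rupture): R_n/Ω = (1/2.0) × 0.6 × 400 × 12 × 530 × 10⁻³ = 763.2 kN.
Governing: weld metal.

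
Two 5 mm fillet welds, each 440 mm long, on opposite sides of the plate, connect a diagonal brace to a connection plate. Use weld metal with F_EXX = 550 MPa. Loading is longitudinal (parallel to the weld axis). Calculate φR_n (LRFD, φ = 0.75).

Effective throat t_e = 0.707 × 5 = 3.535 mm.
Total length L = 880 mm; A_we = 3.535 × 880 = 3111 mm².
F_nw = 0.6 F_EXX = 0.6 × 550 = 330 MPa.
φR_n = 0.75 × 330 × 3111 × 10⁻³ = 769.9 kN.

φR_n ≈ 770 kN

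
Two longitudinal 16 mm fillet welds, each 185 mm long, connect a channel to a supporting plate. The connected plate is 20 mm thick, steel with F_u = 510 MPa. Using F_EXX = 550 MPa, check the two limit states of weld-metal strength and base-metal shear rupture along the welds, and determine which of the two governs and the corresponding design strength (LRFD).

φR_n ≈ 1040 kN (weld metal governs)

t_e = 0.707 × 16 = 11.31 mm; L = 370 mm.
Weld metal: φR_n = 0.75 × 0.6 × 550 × 11.31 × 370 × 10⁻³ = 1036 kN.
Base metal (shear rupture): φR_n = 0.75 × 0.6 × 510 × 20 × 370 × 10⁻³ = 1698 kN.
Governing: weld metal.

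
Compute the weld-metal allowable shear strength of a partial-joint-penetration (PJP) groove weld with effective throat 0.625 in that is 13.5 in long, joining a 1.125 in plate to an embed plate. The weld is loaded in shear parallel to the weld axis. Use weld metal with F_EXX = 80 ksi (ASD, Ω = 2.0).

Effective throat (given) t_e = 0.625 in.
A_we = 0.625 × 13.5 = 8.438 in².
F_nw = 0.6 F_EXX = 48 ksi.
R_n/Ω = (48 × 8.438) / 2.0 = 202.5 kip.

R_n/Ω ≈ 202 kip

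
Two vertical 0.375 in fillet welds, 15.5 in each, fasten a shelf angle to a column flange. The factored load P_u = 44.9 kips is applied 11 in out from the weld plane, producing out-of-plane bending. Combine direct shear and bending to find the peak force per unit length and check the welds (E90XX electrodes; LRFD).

E90XX → F_EXX = 90 ksi.
L_w = 2 × 15.5 = 31 in; section modulus (unit throat) S = 2 × L²/6 = 80.08 in².
Direct shear f_v = P/L_w = 44.9/31 = 1.448 kip/in.
Moment M = P × e = 44.9 × 11 = 493.9 kip·in; bending f_b = M/S = 6.167 kip/in.
f_max = √(f_v² + f_b²) = √(1.448² + 6.167²) = 6.335 kip/in.
φr_n = 0.75 × 0.6 × 90 × (0.707 × 0.375) = 10.74 kip/in → adequate.

f_max ≈ 6.34 kip/in; adequate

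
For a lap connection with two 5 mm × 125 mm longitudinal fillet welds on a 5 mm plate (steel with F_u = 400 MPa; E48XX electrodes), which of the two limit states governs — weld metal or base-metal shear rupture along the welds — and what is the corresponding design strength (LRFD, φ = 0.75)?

φR_n ≈ 191 kN (weld metal governs)

E48XX → F_EXX = 480 MPa.
t_e = 0.707 × 5 = 3.535 mm; L = 250 mm.
Weld metal: φR_n = 0.75 × 0.6 × 480 × 3.535 × 250 × 10⁻³ = 190.9 kN.
Base metal (shear rupture): φR_n = 0.75 × 0.6 × 400 × 5 × 250 × 10⁻³ = 225 kN.
Governing: weld metal.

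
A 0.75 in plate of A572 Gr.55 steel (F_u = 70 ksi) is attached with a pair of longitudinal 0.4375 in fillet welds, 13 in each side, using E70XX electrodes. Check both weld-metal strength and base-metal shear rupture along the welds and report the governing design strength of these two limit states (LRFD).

E70XX → F_EXX = 70 ksi.
t_e = 0.707 × 0.4375 = 0.3093 in; L = 26 in.
Weld metal: φR_n = 0.75 × 0.6 × 70 × 0.3093 × 26 = 253.3 kip.
Base metal (shear rupture): φR_n = 0.75 × 0.6 × 70 × 0.75 × 26 = 614.2 kip.
Governing: weld metal.

φR_n ≈ 253 kip (weld metal governs)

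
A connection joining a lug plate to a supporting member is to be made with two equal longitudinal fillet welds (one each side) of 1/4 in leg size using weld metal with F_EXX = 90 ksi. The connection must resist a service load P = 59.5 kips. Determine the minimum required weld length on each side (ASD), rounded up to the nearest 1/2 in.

L = 6.5 in on each side

Throat t_e = 0.707 × 0.25 = 0.1767 in.
r_n/Ω = (0.6 × 90 × 0.1767) / 2.0 = 4.772 kip/in.
L_req = P / (r_n/Ω) = 59.5 / 4.772 = 12.47 in total.
Per side: 12.47 / 2 = 6.234 in.
Round up → use L = 6.5 in on each side.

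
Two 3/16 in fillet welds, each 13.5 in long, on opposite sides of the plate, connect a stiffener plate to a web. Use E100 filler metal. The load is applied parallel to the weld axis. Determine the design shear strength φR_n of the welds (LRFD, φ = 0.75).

E100XX → F_EXX = 100 ksi.
Effective throat t_e = 0.707 × 0.1875 = 0.1326 in.
Total length L = 27 in; A_we = 0.1326 × 27 = 3.579 in².
F_nw = 0.6 F_EXX = 0.6 × 100 = 60 ksi.
φR_n = 0.75 × 60 × 3.579 = 161.1 kips.

φR_n ≈ 161 kips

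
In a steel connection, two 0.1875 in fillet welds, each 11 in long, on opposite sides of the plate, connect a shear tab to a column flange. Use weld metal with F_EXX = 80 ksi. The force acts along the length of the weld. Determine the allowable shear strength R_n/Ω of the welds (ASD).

Effective throat t_e = 0.707 × 0.1875 = 0.1326 in.
Total length L = 22 in; A_we = 0.1326 × 22 = 2.916 in².
F_nw = 0.6 F_EXX = 0.6 × 80 = 48 ksi.
R_n = 48 × 2.916 = 140 kips; R_n/Ω = 140/2.0 = 69.99 kips.

R_n/Ω ≈ 70 kips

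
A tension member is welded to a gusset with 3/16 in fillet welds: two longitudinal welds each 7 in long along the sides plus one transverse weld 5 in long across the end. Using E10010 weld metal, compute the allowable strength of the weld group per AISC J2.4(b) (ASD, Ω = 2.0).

R_n/Ω ≈ 77.2 kip

E100XX → F_EXX = 100 ksi.
t_e = 0.707 × 0.1875 = 0.1326 in.
R_nwl = 0.6 × 100 × 0.1326 × 14 = 111.4 kip (longitudinal, 2 welds).
R_nwt = 0.6 × 100 × 0.1326 × 5 = 39.77 kip (transverse, base value).
(i) R_nwl + R_nwt = 151.1 kip; (ii) 0.85 R_nwl + 1.5 R_nwt = 154.3 kip.
R_n = max = 154.3 kip [governs: (ii)]; R_n/Ω = 77.15 kip.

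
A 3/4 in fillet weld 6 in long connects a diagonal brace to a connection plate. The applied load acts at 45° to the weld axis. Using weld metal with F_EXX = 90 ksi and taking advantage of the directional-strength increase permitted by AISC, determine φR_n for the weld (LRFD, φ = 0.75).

t_e = 0.707 × 0.75 = 0.5302 in; A_we = 0.5302 × 6 = 3.181 in².
Directional factor: 1.0 + 0.5 sin^1.5(45°) = 1.297.
F_nw = 0.6 × 90 × 1.297 = 70.05 ksi.
φR_n = 0.75 × 70.05 × 3.181 = 167.2 kip.

φR_n ≈ 167 kip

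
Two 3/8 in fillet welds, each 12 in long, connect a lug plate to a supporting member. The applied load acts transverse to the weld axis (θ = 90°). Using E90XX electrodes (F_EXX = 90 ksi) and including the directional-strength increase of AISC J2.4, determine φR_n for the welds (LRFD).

t_e = 0.707 × 0.375 = 0.2651 in; A_we = 0.2651 × 24 = 6.363 in².
Directional factor: 1.0 + 0.5 sin^1.5(90°) = 1.5.
F_nw = 0.6 × 90 × 1.5 = 81 ksi.
φR_n = 0.75 × 81 × 6.363 = 386.6 kip.

φR_n ≈ 387 kip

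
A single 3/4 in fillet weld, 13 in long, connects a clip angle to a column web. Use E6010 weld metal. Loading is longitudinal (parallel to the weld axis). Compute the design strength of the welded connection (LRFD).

E60XX → F_EXX = 60 ksi.
Effective throat t_e = 0.707 × 0.75 = 0.5302 in.
Total length L = 13 in; A_we = 0.5302 × 13 = 6.893 in².
F_nw = 0.6 F_EXX = 0.6 × 60 = 36 ksi.
φR_n = 0.75 × 36 × 6.893 = 186.1 kip.

φR_n ≈ 186 kip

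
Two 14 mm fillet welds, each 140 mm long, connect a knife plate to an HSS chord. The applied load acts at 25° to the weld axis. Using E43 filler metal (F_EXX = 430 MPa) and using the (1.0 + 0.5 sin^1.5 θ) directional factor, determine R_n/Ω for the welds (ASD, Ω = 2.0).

R_n/Ω ≈ 407 kN

t_e = 0.707 × 14 = 9.898 mm; A_we = 9.898 × 280 = 2771 mm².
Directional factor: 1.0 + 0.5 sin^1.5(25°) = 1.137.
F_nw = 0.6 × 430 × 1.137 = 293.4 MPa.
R_n/Ω = (293.4 × 2771) / 2.0 × 10⁻³ = 406.6 kN.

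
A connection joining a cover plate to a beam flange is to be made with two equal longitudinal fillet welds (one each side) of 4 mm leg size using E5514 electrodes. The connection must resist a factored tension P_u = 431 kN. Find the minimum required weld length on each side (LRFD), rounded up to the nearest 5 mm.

L = 310 mm on each side

E55XX → F_EXX = 550 MPa.
Throat t_e = 0.707 × 4 = 2.828 mm.
φr_n = 0.75 × 0.6 × 550 × 2.828 × 10⁻³ = 0.6999 kN/mm.
L_req = P_u / φr_n = 431 / 0.6999 = 615.8 mm total.
Per side: 615.8 / 2 = 307.9 mm.
Round up → use L = 310 mm on each side.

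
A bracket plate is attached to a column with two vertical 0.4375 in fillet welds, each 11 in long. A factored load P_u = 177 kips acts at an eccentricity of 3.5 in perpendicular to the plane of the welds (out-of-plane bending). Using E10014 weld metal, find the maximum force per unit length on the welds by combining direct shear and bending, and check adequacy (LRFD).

E100XX → F_EXX = 100 ksi.
L_w = 2 × 11 = 22 in; section modulus (unit throat) S = 2 × L²/6 = 40.33 in².
Direct shear f_v = P/L_w = 177/22 = 8.045 kip/in.
Moment M = P × e = 177 × 3.5 = 619.5 kip·in; bending f_b = M/S = 15.36 kip/in.
f_max = √(f_v² + f_b²) = √(8.045² + 15.36²) = 17.34 kip/in.
φr_n = 0.75 × 0.6 × 100 × (0.707 × 0.4375) = 13.92 kip/in → NOT adequate.

f_max ≈ 17.3 kip/in; NOT adequate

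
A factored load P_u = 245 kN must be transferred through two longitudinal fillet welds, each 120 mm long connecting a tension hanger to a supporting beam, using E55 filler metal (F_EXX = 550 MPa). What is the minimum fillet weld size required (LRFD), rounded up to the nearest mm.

Total weld length L = 240 mm.
Required throat t_e = P_u / (φ × 0.6 F_EXX × L) = 245 / (0.75 × 0.6 × 550 × 240 × 10⁻³) = 4.125 mm.
Required leg w = t_e / 0.707 = 5.834 mm → use 6 mm.

w = 6 mm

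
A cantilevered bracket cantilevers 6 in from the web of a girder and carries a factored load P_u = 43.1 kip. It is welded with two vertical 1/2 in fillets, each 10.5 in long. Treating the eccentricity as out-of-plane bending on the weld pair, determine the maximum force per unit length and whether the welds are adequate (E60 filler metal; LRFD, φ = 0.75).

f_max ≈ 7.33 kip/in; adequate

E60XX → F_EXX = 60 ksi.
L_w = 2 × 10.5 = 21 in; section modulus (unit throat) S = 2 × L²/6 = 36.75 in².
Direct shear f_v = P/L_w = 43.1/21 = 2.052 kip/in.
Moment M = P × e = 43.1 × 6 = 258.6 kip·in; bending f_b = M/S = 7.037 kip/in.
f_max = √(f_v² + f_b²) = √(2.052² + 7.037²) = 7.33 kip/in.
φr_n = 0.75 × 0.6 × 60 × (0.707 × 0.5) = 9.544 kip/in → adequate.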